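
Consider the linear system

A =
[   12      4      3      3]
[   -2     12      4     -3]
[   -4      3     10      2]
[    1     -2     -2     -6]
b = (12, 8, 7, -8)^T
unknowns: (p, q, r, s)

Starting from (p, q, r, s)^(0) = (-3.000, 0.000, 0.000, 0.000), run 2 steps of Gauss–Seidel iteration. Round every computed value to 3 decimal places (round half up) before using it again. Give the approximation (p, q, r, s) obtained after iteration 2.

Iteration 1:
  p = (12 - (4)·0.000 - (3)·0.000 - (3)·0.000) / (12) = 1.000
  q = (8 - (-2)·1.000 - (4)·0.000 - (-3)·0.000) / (12) = 0.833
  r = (7 - (-4)·1.000 - (3)·0.833 - (2)·0.000) / (10) = 0.850
  s = (-8 - (1)·1.000 - (-2)·0.833 - (-2)·0.850) / (-6) = 0.939
Iteration 2:
  p = (12 - (4)·0.833 - (3)·0.850 - (3)·0.939) / (12) = 0.275
  q = (8 - (-2)·0.275 - (4)·0.850 - (-3)·0.939) / (12) = 0.664
  r = (7 - (-4)·0.275 - (3)·0.664 - (2)·0.939) / (10) = 0.423
  s = (-8 - (1)·0.275 - (-2)·0.664 - (-2)·0.423) / (-6) = 1.017

(0.275, 0.664, 0.423, 1.017)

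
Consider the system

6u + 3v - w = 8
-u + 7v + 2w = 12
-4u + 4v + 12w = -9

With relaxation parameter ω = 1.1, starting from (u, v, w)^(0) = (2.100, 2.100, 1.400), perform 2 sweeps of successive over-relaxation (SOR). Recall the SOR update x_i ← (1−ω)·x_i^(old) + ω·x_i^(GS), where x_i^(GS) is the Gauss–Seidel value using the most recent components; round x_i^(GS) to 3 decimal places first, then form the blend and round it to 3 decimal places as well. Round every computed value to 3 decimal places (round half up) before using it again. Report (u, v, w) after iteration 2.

(0.480, 2.242, -1.340)

Iteration 1:
  u: GS value = (8 - (3)·2.100 - (-1)·1.400) / (6) = 0.517;  u ← (1−ω)·2.100 + ω·0.517 = 0.359
  v: GS value = (12 - (-1)·0.359 - (2)·1.400) / (7) = 1.366;  v ← (1−ω)·2.100 + ω·1.366 = 1.293
  w: GS value = (-9 - (-4)·0.359 - (4)·1.293) / (12) = -1.061;  w ← (1−ω)·1.400 + ω·-1.061 = -1.307
Iteration 2:
  u: GS value = (8 - (3)·1.293 - (-1)·-1.307) / (6) = 0.469;  u ← (1−ω)·0.359 + ω·0.469 = 0.480
  v: GS value = (12 - (-1)·0.480 - (2)·-1.307) / (7) = 2.156;  v ← (1−ω)·1.293 + ω·2.156 = 2.242
  w: GS value = (-9 - (-4)·0.480 - (4)·2.242) / (12) = -1.337;  w ← (1−ω)·-1.307 + ω·-1.337 = -1.340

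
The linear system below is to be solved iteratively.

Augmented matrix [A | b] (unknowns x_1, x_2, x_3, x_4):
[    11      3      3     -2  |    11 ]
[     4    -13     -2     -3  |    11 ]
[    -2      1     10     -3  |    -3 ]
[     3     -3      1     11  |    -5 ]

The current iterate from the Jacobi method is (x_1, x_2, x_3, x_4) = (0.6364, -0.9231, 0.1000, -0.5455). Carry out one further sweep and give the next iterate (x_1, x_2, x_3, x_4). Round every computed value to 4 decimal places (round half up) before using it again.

(1.1253, -0.5398, -0.2441, -0.8890)

One sweep:
  x_1 = (11 - (3)·-0.9231 - (3)·0.1000 - (-2)·-0.5455) / (11) = 1.1253
  x_2 = (11 - (4)·0.6364 - (-2)·0.1000 - (-3)·-0.5455) / (-13) = -0.5398
  x_3 = (-3 - (-2)·0.6364 - (1)·-0.9231 - (-3)·-0.5455) / (10) = -0.2441
  x_4 = (-5 - (3)·0.6364 - (-3)·-0.9231 - (1)·0.1000) / (11) = -0.8890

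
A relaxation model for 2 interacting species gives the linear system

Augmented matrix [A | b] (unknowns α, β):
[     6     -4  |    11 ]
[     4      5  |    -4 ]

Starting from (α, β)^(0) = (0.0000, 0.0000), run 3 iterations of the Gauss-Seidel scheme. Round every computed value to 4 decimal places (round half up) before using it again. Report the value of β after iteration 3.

Iteration 1:
  α = (11 - (-4)·0.0000) / (6) = 1.8333
  β = (-4 - (4)·1.8333) / (5) = -2.2666
Iteration 2:
  α = (11 - (-4)·-2.2666) / (6) = 0.3223
  β = (-4 - (4)·0.3223) / (5) = -1.0578
Iteration 3:
  α = (11 - (-4)·-1.0578) / (6) = 1.1281
  β = (-4 - (4)·1.1281) / (5) = -1.7025

-1.7025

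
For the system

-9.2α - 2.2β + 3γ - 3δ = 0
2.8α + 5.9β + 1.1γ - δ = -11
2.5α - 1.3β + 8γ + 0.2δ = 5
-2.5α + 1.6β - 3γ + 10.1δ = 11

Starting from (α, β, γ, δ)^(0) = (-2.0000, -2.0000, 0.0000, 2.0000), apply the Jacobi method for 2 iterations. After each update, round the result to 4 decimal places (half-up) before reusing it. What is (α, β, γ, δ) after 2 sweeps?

Iteration 1:
  α = (0 - (-2.2)·-2.0000 - (3)·0.0000 - (-3)·2.0000) / (-9.2) = -0.1739
  β = (-11 - (2.8)·-2.0000 - (1.1)·0.0000 - (-1)·2.0000) / (5.9) = -0.5763
  γ = (5 - (2.5)·-2.0000 - (-1.3)·-2.0000 - (0.2)·2.0000) / (8) = 0.8750
  δ = (11 - (-2.5)·-2.0000 - (1.6)·-2.0000 - (-3)·0.0000) / (10.1) = 0.9109
Iteration 2:
  α = (0 - (-2.2)·-0.5763 - (3)·0.8750 - (-3)·0.9109) / (-9.2) = 0.1261
  β = (-11 - (2.8)·-0.1739 - (1.1)·0.8750 - (-1)·0.9109) / (5.9) = -1.7906
  γ = (5 - (2.5)·-0.1739 - (-1.3)·-0.5763 - (0.2)·0.9109) / (8) = 0.5629
  δ = (11 - (-2.5)·-0.1739 - (1.6)·-0.5763 - (-3)·0.8750) / (10.1) = 1.3973

(0.1261, -1.7906, 0.5629, 1.3973)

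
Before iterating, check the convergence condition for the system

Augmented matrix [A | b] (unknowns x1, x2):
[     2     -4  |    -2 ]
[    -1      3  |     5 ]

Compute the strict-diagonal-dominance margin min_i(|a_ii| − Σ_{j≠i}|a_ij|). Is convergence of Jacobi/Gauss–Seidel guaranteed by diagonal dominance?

row 1: |2| − (4) = -2
row 2: |3| − (1) = 2
minimum over rows = -2 → not strictly diagonally dominant

-2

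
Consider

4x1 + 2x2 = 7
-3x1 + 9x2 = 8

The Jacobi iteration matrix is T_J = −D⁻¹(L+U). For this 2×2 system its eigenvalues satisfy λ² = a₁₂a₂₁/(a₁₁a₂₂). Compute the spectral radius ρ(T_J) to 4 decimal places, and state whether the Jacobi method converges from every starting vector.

a₁₂a₂₁/(a₁₁a₂₂) = (2)·(-3) / ((4)·(9)) = -0.166667
ρ = √|-0.166667| = √0.166667 = 0.4082
ρ < 1, so Jacobi converges

0.4082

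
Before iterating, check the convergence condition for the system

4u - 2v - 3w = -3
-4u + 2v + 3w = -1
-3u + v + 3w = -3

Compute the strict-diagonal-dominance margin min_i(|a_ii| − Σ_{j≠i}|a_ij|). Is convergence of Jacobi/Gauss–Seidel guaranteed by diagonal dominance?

row 1: |4| − (2+3) = -1
row 2: |2| − (4+3) = -5
row 3: |3| − (3+1) = -1
minimum over rows = -5 → not strictly diagonally dominant

-5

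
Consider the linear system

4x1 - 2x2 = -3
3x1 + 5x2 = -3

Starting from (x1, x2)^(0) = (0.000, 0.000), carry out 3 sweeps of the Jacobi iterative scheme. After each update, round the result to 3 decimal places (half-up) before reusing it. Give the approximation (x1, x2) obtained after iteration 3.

(-0.825, 0.030)

Iteration 1:
  x1 = (-3 - (-2)·0.000) / (4) = -0.750
  x2 = (-3 - (3)·0.000) / (5) = -0.600
Iteration 2:
  x1 = (-3 - (-2)·-0.600) / (4) = -1.050
  x2 = (-3 - (3)·-0.750) / (5) = -0.150
Iteration 3:
  x1 = (-3 - (-2)·-0.150) / (4) = -0.825
  x2 = (-3 - (3)·-1.050) / (5) = 0.030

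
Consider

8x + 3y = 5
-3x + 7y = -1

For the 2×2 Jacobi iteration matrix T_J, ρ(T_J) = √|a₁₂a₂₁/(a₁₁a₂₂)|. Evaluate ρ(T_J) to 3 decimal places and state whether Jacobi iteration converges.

a₁₂a₂₁/(a₁₁a₂₂) = (3)·(-3) / ((8)·(7)) = -0.160714
ρ = √|-0.160714| = √0.160714 = 0.401
ρ < 1, so Jacobi converges

0.401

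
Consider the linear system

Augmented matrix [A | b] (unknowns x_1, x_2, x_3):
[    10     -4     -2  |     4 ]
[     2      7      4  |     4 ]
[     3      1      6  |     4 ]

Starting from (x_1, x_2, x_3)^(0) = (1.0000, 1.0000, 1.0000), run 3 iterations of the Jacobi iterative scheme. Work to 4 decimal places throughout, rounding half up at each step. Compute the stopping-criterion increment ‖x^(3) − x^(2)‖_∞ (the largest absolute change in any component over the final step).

0.2714

Iteration 1:
  x_1 = (4 - (-4)·1.0000 - (-2)·1.0000) / (10) = 1.0000
  x_2 = (4 - (2)·1.0000 - (4)·1.0000) / (7) = -0.2857
  x_3 = (4 - (3)·1.0000 - (1)·1.0000) / (6) = 0.0000
Iteration 2:
  x_1 = (4 - (-4)·-0.2857 - (-2)·0.0000) / (10) = 0.2857
  x_2 = (4 - (2)·1.0000 - (4)·0.0000) / (7) = 0.2857
  x_3 = (4 - (3)·1.0000 - (1)·-0.2857) / (6) = 0.2143
Iteration 3:
  x_1 = (4 - (-4)·0.2857 - (-2)·0.2143) / (10) = 0.5571
  x_2 = (4 - (2)·0.2857 - (4)·0.2143) / (7) = 0.3673
  x_3 = (4 - (3)·0.2857 - (1)·0.2857) / (6) = 0.4762
Change: (0.2714, 0.0816, 0.2619) → max |·| = 0.2714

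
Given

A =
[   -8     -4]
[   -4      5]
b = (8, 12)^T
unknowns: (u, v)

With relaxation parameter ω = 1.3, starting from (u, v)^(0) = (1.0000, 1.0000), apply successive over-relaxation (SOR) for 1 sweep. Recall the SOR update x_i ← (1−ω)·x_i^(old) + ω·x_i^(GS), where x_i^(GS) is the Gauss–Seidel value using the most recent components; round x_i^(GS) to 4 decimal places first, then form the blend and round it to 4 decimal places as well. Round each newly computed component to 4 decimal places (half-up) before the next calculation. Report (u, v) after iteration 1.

Iteration 1:
  u: GS value = (8 - (-4)·1.0000) / (-8) = -1.5000;  u ← (1−ω)·1.0000 + ω·-1.5000 = -2.2500
  v: GS value = (12 - (-4)·-2.2500) / (5) = 0.6000;  v ← (1−ω)·1.0000 + ω·0.6000 = 0.4800

(-2.2500, 0.4800)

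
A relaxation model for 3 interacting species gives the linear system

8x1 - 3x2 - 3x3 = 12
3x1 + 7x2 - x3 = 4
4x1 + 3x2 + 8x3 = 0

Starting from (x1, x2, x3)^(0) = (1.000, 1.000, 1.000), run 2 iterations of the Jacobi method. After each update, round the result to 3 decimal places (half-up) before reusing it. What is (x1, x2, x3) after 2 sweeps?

Iteration 1:
  x1 = (12 - (-3)·1.000 - (-3)·1.000) / (8) = 2.250
  x2 = (4 - (3)·1.000 - (-1)·1.000) / (7) = 0.286
  x3 = (0 - (4)·1.000 - (3)·1.000) / (8) = -0.875
Iteration 2:
  x1 = (12 - (-3)·0.286 - (-3)·-0.875) / (8) = 1.279
  x2 = (4 - (3)·2.250 - (-1)·-0.875) / (7) = -0.518
  x3 = (0 - (4)·2.250 - (3)·0.286) / (8) = -1.232

(1.279, -0.518, -1.232)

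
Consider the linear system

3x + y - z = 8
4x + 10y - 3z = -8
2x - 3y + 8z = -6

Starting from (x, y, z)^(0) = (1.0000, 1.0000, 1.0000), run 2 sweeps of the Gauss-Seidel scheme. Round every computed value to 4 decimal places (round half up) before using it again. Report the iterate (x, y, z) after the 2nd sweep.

Iteration 1:
  x = (8 - (1)·1.0000 - (-1)·1.0000) / (3) = 2.6667
  y = (-8 - (4)·2.6667 - (-3)·1.0000) / (10) = -1.5667
  z = (-6 - (2)·2.6667 - (-3)·-1.5667) / (8) = -2.0042
Iteration 2:
  x = (8 - (1)·-1.5667 - (-1)·-2.0042) / (3) = 2.5208
  y = (-8 - (4)·2.5208 - (-3)·-2.0042) / (10) = -2.4096
  z = (-6 - (2)·2.5208 - (-3)·-2.4096) / (8) = -2.2838

(2.5208, -2.4096, -2.2838)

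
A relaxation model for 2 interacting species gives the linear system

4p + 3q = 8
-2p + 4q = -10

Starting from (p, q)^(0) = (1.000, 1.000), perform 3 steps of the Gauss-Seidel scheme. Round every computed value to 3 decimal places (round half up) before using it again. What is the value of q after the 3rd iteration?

Iteration 1:
  p = (8 - (3)·1.000) / (4) = 1.250
  q = (-10 - (-2)·1.250) / (4) = -1.875
Iteration 2:
  p = (8 - (3)·-1.875) / (4) = 3.406
  q = (-10 - (-2)·3.406) / (4) = -0.797
Iteration 3:
  p = (8 - (3)·-0.797) / (4) = 2.598
  q = (-10 - (-2)·2.598) / (4) = -1.201

-1.201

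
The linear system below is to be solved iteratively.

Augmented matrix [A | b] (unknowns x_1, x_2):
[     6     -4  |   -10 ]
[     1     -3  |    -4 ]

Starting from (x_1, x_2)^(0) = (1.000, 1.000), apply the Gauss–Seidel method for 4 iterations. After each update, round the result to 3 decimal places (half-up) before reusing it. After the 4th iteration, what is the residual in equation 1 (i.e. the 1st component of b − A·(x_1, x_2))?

0.000

Iteration 1:
  x_1 = (-10 - (-4)·1.000) / (6) = -1.000
  x_2 = (-4 - (1)·-1.000) / (-3) = 1.000
Iteration 2:
  x_1 = (-10 - (-4)·1.000) / (6) = -1.000
  x_2 = (-4 - (1)·-1.000) / (-3) = 1.000
Iteration 3:
  x_1 = (-10 - (-4)·1.000) / (6) = -1.000
  x_2 = (-4 - (1)·-1.000) / (-3) = 1.000
Iteration 4:
  x_1 = (-10 - (-4)·1.000) / (6) = -1.000
  x_2 = (-4 - (1)·-1.000) / (-3) = 1.000
Residual b − A·x = (0.000, 0.000)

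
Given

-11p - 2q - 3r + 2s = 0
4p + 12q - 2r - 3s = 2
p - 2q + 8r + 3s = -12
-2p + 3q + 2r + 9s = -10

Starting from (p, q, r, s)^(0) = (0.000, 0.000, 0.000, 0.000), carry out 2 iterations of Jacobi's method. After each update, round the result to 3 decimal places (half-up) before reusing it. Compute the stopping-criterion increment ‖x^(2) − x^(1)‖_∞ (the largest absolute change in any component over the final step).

0.528

Iteration 1:
  p = (0 - (-2)·0.000 - (-3)·0.000 - (2)·0.000) / (-11) = 0.000
  q = (2 - (4)·0.000 - (-2)·0.000 - (-3)·0.000) / (12) = 0.167
  r = (-12 - (1)·0.000 - (-2)·0.000 - (3)·0.000) / (8) = -1.500
  s = (-10 - (-2)·0.000 - (3)·0.000 - (2)·0.000) / (9) = -1.111
Iteration 2:
  p = (0 - (-2)·0.167 - (-3)·-1.500 - (2)·-1.111) / (-11) = 0.177
  q = (2 - (4)·0.000 - (-2)·-1.500 - (-3)·-1.111) / (12) = -0.361
  r = (-12 - (1)·0.000 - (-2)·0.167 - (3)·-1.111) / (8) = -1.042
  s = (-10 - (-2)·0.000 - (3)·0.167 - (2)·-1.500) / (9) = -0.833
Change: (0.177, -0.528, 0.458, 0.278) → max |·| = 0.528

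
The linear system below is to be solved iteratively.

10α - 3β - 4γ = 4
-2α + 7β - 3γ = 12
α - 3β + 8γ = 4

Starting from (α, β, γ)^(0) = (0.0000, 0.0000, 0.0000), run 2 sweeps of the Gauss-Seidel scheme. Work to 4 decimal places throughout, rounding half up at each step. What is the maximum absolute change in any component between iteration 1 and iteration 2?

Iteration 1:
  α = (4 - (-3)·0.0000 - (-4)·0.0000) / (10) = 0.4000
  β = (12 - (-2)·0.4000 - (-3)·0.0000) / (7) = 1.8286
  γ = (4 - (1)·0.4000 - (-3)·1.8286) / (8) = 1.1357
Iteration 2:
  α = (4 - (-3)·1.8286 - (-4)·1.1357) / (10) = 1.4029
  β = (12 - (-2)·1.4029 - (-3)·1.1357) / (7) = 2.6018
  γ = (4 - (1)·1.4029 - (-3)·2.6018) / (8) = 1.3003
Change: (1.0029, 0.7732, 0.1646) → max |·| = 1.0029

1.0029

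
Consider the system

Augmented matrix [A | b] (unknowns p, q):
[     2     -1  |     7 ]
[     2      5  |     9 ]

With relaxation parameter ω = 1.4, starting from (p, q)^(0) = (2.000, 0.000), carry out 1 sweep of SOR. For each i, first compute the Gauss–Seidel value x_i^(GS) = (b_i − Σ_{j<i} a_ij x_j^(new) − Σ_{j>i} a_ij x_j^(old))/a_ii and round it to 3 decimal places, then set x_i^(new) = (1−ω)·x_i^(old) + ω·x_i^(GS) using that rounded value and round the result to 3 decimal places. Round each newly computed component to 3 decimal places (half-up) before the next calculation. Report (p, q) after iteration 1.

(4.100, 0.224)

Iteration 1:
  p: GS value = (7 - (-1)·0.000) / (2) = 3.500;  p ← (1−ω)·2.000 + ω·3.500 = 4.100
  q: GS value = (9 - (2)·4.100) / (5) = 0.160;  q ← (1−ω)·0.000 + ω·0.160 = 0.224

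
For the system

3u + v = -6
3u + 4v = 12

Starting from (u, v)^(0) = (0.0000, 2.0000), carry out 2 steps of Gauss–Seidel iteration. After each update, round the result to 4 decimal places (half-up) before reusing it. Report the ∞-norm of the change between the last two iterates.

1.0000

Iteration 1:
  u = (-6 - (1)·2.0000) / (3) = -2.6667
  v = (12 - (3)·-2.6667) / (4) = 5.0000
Iteration 2:
  u = (-6 - (1)·5.0000) / (3) = -3.6667
  v = (12 - (3)·-3.6667) / (4) = 5.7500
Change: (-1.0000, 0.7500) → max |·| = 1.0000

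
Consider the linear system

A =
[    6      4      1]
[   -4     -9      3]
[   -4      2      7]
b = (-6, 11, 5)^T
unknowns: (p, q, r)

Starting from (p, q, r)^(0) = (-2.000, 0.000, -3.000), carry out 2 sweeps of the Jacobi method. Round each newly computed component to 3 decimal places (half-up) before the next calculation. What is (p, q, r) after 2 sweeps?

Iteration 1:
  p = (-6 - (4)·0.000 - (1)·-3.000) / (6) = -0.500
  q = (11 - (-4)·-2.000 - (3)·-3.000) / (-9) = -1.333
  r = (5 - (-4)·-2.000 - (2)·0.000) / (7) = -0.429
Iteration 2:
  p = (-6 - (4)·-1.333 - (1)·-0.429) / (6) = -0.040
  q = (11 - (-4)·-0.500 - (3)·-0.429) / (-9) = -1.143
  r = (5 - (-4)·-0.500 - (2)·-1.333) / (7) = 0.809

(-0.040, -1.143, 0.809)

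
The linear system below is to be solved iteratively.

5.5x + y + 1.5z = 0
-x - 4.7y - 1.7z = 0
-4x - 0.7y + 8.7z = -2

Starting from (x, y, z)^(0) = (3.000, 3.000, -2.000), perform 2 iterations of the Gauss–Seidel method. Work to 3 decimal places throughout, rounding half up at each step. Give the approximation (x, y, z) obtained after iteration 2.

Iteration 1:
  x = (0 - (1)·3.000 - (1.5)·-2.000) / (5.5) = 0.000
  y = (0 - (-1)·0.000 - (-1.7)·-2.000) / (-4.7) = 0.723
  z = (-2 - (-4)·0.000 - (-0.7)·0.723) / (8.7) = -0.172
Iteration 2:
  x = (0 - (1)·0.723 - (1.5)·-0.172) / (5.5) = -0.085
  y = (0 - (-1)·-0.085 - (-1.7)·-0.172) / (-4.7) = 0.080
  z = (-2 - (-4)·-0.085 - (-0.7)·0.080) / (8.7) = -0.263

(-0.085, 0.080, -0.263)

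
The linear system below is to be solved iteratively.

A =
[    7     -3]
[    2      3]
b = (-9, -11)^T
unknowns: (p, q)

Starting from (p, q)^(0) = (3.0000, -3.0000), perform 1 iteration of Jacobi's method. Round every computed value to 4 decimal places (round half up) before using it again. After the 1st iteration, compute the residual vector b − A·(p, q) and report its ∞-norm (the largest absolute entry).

11.1429

Iteration 1:
  p = (-9 - (-3)·-3.0000) / (7) = -2.5714
  q = (-11 - (2)·3.0000) / (3) = -5.6667
Residual b − A·x = (-8.0003, 11.1429); ∞-norm = 11.1429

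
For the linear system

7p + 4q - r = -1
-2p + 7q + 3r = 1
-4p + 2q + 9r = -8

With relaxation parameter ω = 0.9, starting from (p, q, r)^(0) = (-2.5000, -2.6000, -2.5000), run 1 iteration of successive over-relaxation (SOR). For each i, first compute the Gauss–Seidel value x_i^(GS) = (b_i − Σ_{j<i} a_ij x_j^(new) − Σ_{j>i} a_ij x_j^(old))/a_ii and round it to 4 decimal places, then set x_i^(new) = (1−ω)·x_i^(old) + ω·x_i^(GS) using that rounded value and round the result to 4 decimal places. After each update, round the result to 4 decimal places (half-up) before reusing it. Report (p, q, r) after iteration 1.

Iteration 1:
  p: GS value = (-1 - (4)·-2.6000 - (-1)·-2.5000) / (7) = 0.9857;  p ← (1−ω)·-2.5000 + ω·0.9857 = 0.6371
  q: GS value = (1 - (-2)·0.6371 - (3)·-2.5000) / (7) = 1.3963;  q ← (1−ω)·-2.6000 + ω·1.3963 = 0.9967
  r: GS value = (-8 - (-4)·0.6371 - (2)·0.9967) / (9) = -0.8272;  r ← (1−ω)·-2.5000 + ω·-0.8272 = -0.9945

(0.6371, 0.9967, -0.9945)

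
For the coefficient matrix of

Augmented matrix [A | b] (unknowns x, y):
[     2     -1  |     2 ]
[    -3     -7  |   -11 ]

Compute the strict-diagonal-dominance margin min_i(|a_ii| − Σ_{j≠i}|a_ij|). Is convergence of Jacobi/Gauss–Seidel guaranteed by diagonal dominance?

row 1: |2| − (1) = 1
row 2: |-7| − (3) = 4
minimum over rows = 1 → strictly diagonally dominant (convergence guaranteed)

1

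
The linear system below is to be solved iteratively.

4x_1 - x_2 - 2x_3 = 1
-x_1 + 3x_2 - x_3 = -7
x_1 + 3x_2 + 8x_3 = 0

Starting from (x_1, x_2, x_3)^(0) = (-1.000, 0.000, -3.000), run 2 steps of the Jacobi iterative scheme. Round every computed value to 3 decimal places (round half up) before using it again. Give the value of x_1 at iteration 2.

-0.604

Iteration 1:
  x_1 = (1 - (-1)·0.000 - (-2)·-3.000) / (4) = -1.250
  x_2 = (-7 - (-1)·-1.000 - (-1)·-3.000) / (3) = -3.667
  x_3 = (0 - (1)·-1.000 - (3)·0.000) / (8) = 0.125
Iteration 2:
  x_1 = (1 - (-1)·-3.667 - (-2)·0.125) / (4) = -0.604
  x_2 = (-7 - (-1)·-1.250 - (-1)·0.125) / (3) = -2.708
  x_3 = (0 - (1)·-1.250 - (3)·-3.667) / (8) = 1.531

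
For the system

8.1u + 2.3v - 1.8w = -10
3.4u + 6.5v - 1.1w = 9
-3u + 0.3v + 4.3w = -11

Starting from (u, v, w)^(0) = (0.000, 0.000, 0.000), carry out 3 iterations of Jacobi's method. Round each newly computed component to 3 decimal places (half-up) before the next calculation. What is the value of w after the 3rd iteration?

Iteration 1:
  u = (-10 - (2.3)·0.000 - (-1.8)·0.000) / (8.1) = -1.235
  v = (9 - (3.4)·0.000 - (-1.1)·0.000) / (6.5) = 1.385
  w = (-11 - (-3)·0.000 - (0.3)·0.000) / (4.3) = -2.558
Iteration 2:
  u = (-10 - (2.3)·1.385 - (-1.8)·-2.558) / (8.1) = -2.196
  v = (9 - (3.4)·-1.235 - (-1.1)·-2.558) / (6.5) = 1.598
  w = (-11 - (-3)·-1.235 - (0.3)·1.385) / (4.3) = -3.516
Iteration 3:
  u = (-10 - (2.3)·1.598 - (-1.8)·-3.516) / (8.1) = -2.470
  v = (9 - (3.4)·-2.196 - (-1.1)·-3.516) / (6.5) = 1.938
  w = (-11 - (-3)·-2.196 - (0.3)·1.598) / (4.3) = -4.202

-4.202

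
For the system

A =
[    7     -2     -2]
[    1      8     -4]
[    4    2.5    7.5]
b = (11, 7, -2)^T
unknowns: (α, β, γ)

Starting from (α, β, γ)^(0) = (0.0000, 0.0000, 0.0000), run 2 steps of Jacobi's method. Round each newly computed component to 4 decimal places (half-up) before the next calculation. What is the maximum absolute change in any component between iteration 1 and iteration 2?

Iteration 1:
  α = (11 - (-2)·0.0000 - (-2)·0.0000) / (7) = 1.5714
  β = (7 - (1)·0.0000 - (-4)·0.0000) / (8) = 0.8750
  γ = (-2 - (4)·0.0000 - (2.5)·0.0000) / (7.5) = -0.2667
Iteration 2:
  α = (11 - (-2)·0.8750 - (-2)·-0.2667) / (7) = 1.7452
  β = (7 - (1)·1.5714 - (-4)·-0.2667) / (8) = 0.5452
  γ = (-2 - (4)·1.5714 - (2.5)·0.8750) / (7.5) = -1.3964
Change: (0.1738, -0.3298, -1.1297) → max |·| = 1.1297

1.1297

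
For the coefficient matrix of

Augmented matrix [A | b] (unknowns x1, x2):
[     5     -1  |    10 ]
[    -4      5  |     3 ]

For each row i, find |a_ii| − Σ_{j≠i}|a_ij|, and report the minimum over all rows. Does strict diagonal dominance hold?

row 1: |5| − (1) = 4
row 2: |5| − (4) = 1
minimum over rows = 1 → strictly diagonally dominant (convergence guaranteed)

1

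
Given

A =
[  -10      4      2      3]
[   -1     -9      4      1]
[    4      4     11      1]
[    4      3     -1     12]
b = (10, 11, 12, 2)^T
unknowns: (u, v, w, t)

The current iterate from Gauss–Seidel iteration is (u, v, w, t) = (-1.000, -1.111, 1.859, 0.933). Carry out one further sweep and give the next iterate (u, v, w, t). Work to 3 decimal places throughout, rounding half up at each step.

(-0.793, -0.204, 1.369, 0.596)

One sweep:
  u = (10 - (4)·-1.111 - (2)·1.859 - (3)·0.933) / (-10) = -0.793
  v = (11 - (-1)·-0.793 - (4)·1.859 - (1)·0.933) / (-9) = -0.204
  w = (12 - (4)·-0.793 - (4)·-0.204 - (1)·0.933) / (11) = 1.369
  t = (2 - (4)·-0.793 - (3)·-0.204 - (-1)·1.369) / (12) = 0.596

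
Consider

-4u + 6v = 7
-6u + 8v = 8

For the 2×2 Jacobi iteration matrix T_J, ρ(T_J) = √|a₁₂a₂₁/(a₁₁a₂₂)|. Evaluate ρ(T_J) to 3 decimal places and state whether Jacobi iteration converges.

1.061

a₁₂a₂₁/(a₁₁a₂₂) = (6)·(-6) / ((-4)·(8)) = 1.125000
ρ = √|1.125000| = √1.125000 = 1.061
ρ > 1, so Jacobi diverges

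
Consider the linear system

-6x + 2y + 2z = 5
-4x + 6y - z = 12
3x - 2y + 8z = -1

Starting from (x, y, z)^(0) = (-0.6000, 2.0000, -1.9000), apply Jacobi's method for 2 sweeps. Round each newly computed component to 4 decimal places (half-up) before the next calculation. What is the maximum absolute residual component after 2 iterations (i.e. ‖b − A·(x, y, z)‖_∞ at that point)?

2.2732

Iteration 1:
  x = (5 - (2)·2.0000 - (2)·-1.9000) / (-6) = -0.8000
  y = (12 - (-4)·-0.6000 - (-1)·-1.9000) / (6) = 1.2833
  z = (-1 - (3)·-0.6000 - (-2)·2.0000) / (8) = 0.6000
Iteration 2:
  x = (5 - (2)·1.2833 - (2)·0.6000) / (-6) = -0.2056
  y = (12 - (-4)·-0.8000 - (-1)·0.6000) / (6) = 1.5667
  z = (-1 - (3)·-0.8000 - (-2)·1.2833) / (8) = 0.4958
Residual b − A·x = (-0.3586, 2.2732, -1.2162); ∞-norm = 2.2732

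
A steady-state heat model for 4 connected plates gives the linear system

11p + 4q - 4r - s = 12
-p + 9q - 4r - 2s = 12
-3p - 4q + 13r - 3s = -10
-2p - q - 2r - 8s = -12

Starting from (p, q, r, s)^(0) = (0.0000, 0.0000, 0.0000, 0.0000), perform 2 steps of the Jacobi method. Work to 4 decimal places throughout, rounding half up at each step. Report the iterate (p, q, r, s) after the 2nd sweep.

Iteration 1:
  p = (12 - (4)·0.0000 - (-4)·0.0000 - (-1)·0.0000) / (11) = 1.0909
  q = (12 - (-1)·0.0000 - (-4)·0.0000 - (-2)·0.0000) / (9) = 1.3333
  r = (-10 - (-3)·0.0000 - (-4)·0.0000 - (-3)·0.0000) / (13) = -0.7692
  s = (-12 - (-2)·0.0000 - (-1)·0.0000 - (-2)·0.0000) / (-8) = 1.5000
Iteration 2:
  p = (12 - (4)·1.3333 - (-4)·-0.7692 - (-1)·1.5000) / (11) = 0.4627
  q = (12 - (-1)·1.0909 - (-4)·-0.7692 - (-2)·1.5000) / (9) = 1.4460
  r = (-10 - (-3)·1.0909 - (-4)·1.3333 - (-3)·1.5000) / (13) = 0.2389
  s = (-12 - (-2)·1.0909 - (-1)·1.3333 - (-2)·-0.7692) / (-8) = 1.2529

(0.4627, 1.4460, 0.2389, 1.2529)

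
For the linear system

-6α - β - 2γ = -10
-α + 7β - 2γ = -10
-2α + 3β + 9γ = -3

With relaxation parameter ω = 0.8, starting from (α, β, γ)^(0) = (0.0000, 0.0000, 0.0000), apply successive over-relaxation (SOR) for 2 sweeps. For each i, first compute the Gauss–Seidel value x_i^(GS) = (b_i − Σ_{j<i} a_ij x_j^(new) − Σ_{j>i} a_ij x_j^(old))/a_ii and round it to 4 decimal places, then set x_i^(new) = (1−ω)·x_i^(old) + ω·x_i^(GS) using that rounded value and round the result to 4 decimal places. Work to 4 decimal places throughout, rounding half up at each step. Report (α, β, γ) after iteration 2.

(1.6696, -1.0966, 0.3695)

Iteration 1:
  α: GS value = (-10 - (-1)·0.0000 - (-2)·0.0000) / (-6) = 1.6667;  α ← (1−ω)·0.0000 + ω·1.6667 = 1.3334
  β: GS value = (-10 - (-1)·1.3334 - (-2)·0.0000) / (7) = -1.2381;  β ← (1−ω)·0.0000 + ω·-1.2381 = -0.9905
  γ: GS value = (-3 - (-2)·1.3334 - (3)·-0.9905) / (9) = 0.2931;  γ ← (1−ω)·0.0000 + ω·0.2931 = 0.2345
Iteration 2:
  α: GS value = (-10 - (-1)·-0.9905 - (-2)·0.2345) / (-6) = 1.7536;  α ← (1−ω)·1.3334 + ω·1.7536 = 1.6696
  β: GS value = (-10 - (-1)·1.6696 - (-2)·0.2345) / (7) = -1.1231;  β ← (1−ω)·-0.9905 + ω·-1.1231 = -1.0966
  γ: GS value = (-3 - (-2)·1.6696 - (3)·-1.0966) / (9) = 0.4032;  γ ← (1−ω)·0.2345 + ω·0.4032 = 0.3695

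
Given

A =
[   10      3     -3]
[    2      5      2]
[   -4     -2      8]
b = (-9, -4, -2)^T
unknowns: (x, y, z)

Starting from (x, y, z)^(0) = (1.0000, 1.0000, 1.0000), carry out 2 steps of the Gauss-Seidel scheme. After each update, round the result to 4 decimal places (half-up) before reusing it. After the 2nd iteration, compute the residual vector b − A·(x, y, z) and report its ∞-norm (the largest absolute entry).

Iteration 1:
  x = (-9 - (3)·1.0000 - (-3)·1.0000) / (10) = -0.9000
  y = (-4 - (2)·-0.9000 - (2)·1.0000) / (5) = -0.8400
  z = (-2 - (-4)·-0.9000 - (-2)·-0.8400) / (8) = -0.9100
Iteration 2:
  x = (-9 - (3)·-0.8400 - (-3)·-0.9100) / (10) = -0.9210
  y = (-4 - (2)·-0.9210 - (2)·-0.9100) / (5) = -0.0676
  z = (-2 - (-4)·-0.9210 - (-2)·-0.0676) / (8) = -0.7274
Residual b − A·x = (-1.7694, -0.3652, 0.0000); ∞-norm = 1.7694

1.7694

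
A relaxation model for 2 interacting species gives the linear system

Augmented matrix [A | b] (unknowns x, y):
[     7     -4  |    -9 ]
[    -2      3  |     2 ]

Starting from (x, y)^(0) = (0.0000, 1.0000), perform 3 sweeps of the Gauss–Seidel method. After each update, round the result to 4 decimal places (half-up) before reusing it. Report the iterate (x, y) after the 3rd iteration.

(-1.3531, -0.2354)

Iteration 1:
  x = (-9 - (-4)·1.0000) / (7) = -0.7143
  y = (2 - (-2)·-0.7143) / (3) = 0.1905
Iteration 2:
  x = (-9 - (-4)·0.1905) / (7) = -1.1769
  y = (2 - (-2)·-1.1769) / (3) = -0.1179
Iteration 3:
  x = (-9 - (-4)·-0.1179) / (7) = -1.3531
  y = (2 - (-2)·-1.3531) / (3) = -0.2354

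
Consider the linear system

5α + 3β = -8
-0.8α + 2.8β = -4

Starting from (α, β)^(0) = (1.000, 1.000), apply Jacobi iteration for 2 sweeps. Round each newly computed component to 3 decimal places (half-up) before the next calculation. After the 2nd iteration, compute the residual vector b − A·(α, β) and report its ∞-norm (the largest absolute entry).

Iteration 1:
  α = (-8 - (3)·1.000) / (5) = -2.200
  β = (-4 - (-0.8)·1.000) / (2.8) = -1.143
Iteration 2:
  α = (-8 - (3)·-1.143) / (5) = -0.914
  β = (-4 - (-0.8)·-2.200) / (2.8) = -2.057
Residual b − A·x = (2.741, 1.028); ∞-norm = 2.741

2.741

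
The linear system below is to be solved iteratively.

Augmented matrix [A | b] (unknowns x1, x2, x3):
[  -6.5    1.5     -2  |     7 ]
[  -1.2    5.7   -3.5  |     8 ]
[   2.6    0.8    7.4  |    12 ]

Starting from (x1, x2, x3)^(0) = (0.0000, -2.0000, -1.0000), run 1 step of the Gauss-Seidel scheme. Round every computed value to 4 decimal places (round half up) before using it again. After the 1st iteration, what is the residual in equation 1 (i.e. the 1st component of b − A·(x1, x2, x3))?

Iteration 1:
  x1 = (7 - (1.5)·-2.0000 - (-2)·-1.0000) / (-6.5) = -1.2308
  x2 = (8 - (-1.2)·-1.2308 - (-3.5)·-1.0000) / (5.7) = 0.5304
  x3 = (12 - (2.6)·-1.2308 - (0.8)·0.5304) / (7.4) = 1.9967
Residual b − A·x = (2.1976, 10.4882, 0.0002)

2.1976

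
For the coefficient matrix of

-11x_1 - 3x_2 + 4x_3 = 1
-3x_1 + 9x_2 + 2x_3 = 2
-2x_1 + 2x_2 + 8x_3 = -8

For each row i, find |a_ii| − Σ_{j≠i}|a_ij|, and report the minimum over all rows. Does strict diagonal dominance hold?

4

row 1: |-11| − (3+4) = 4
row 2: |9| − (3+2) = 4
row 3: |8| − (2+2) = 4
minimum over rows = 4 → strictly diagonally dominant (convergence guaranteed)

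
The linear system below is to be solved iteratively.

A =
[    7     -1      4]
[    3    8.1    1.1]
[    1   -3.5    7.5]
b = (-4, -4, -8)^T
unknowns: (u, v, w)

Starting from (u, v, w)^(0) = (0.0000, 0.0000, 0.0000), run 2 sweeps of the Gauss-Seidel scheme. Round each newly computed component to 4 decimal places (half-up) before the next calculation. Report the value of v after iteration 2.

Iteration 1:
  u = (-4 - (-1)·0.0000 - (4)·0.0000) / (7) = -0.5714
  v = (-4 - (3)·-0.5714 - (1.1)·0.0000) / (8.1) = -0.2822
  w = (-8 - (1)·-0.5714 - (-3.5)·-0.2822) / (7.5) = -1.1222
Iteration 2:
  u = (-4 - (-1)·-0.2822 - (4)·-1.1222) / (7) = 0.0295
  v = (-4 - (3)·0.0295 - (1.1)·-1.1222) / (8.1) = -0.3524
  w = (-8 - (1)·0.0295 - (-3.5)·-0.3524) / (7.5) = -1.2351

-0.3524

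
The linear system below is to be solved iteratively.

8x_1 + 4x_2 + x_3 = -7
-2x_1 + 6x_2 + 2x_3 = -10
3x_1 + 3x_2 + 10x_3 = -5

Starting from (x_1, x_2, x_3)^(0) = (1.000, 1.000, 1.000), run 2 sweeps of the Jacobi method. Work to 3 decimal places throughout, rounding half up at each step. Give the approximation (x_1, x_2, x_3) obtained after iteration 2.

Iteration 1:
  x_1 = (-7 - (4)·1.000 - (1)·1.000) / (8) = -1.500
  x_2 = (-10 - (-2)·1.000 - (2)·1.000) / (6) = -1.667
  x_3 = (-5 - (3)·1.000 - (3)·1.000) / (10) = -1.100
Iteration 2:
  x_1 = (-7 - (4)·-1.667 - (1)·-1.100) / (8) = 0.096
  x_2 = (-10 - (-2)·-1.500 - (2)·-1.100) / (6) = -1.800
  x_3 = (-5 - (3)·-1.500 - (3)·-1.667) / (10) = 0.450

(0.096, -1.800, 0.450)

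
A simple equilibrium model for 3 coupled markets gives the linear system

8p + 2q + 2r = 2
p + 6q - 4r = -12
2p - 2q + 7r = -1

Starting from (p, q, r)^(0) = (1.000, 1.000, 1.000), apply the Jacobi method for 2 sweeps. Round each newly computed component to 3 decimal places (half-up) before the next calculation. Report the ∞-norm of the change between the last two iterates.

0.911

Iteration 1:
  p = (2 - (2)·1.000 - (2)·1.000) / (8) = -0.250
  q = (-12 - (1)·1.000 - (-4)·1.000) / (6) = -1.500
  r = (-1 - (2)·1.000 - (-2)·1.000) / (7) = -0.143
Iteration 2:
  p = (2 - (2)·-1.500 - (2)·-0.143) / (8) = 0.661
  q = (-12 - (1)·-0.250 - (-4)·-0.143) / (6) = -2.054
  r = (-1 - (2)·-0.250 - (-2)·-1.500) / (7) = -0.500
Change: (0.911, -0.554, -0.357) → max |·| = 0.911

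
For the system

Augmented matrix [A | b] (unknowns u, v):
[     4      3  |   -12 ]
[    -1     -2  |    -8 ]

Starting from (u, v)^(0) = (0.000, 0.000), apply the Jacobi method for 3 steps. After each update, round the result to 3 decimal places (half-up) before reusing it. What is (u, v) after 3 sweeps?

(-7.125, 7.000)

Iteration 1:
  u = (-12 - (3)·0.000) / (4) = -3.000
  v = (-8 - (-1)·0.000) / (-2) = 4.000
Iteration 2:
  u = (-12 - (3)·4.000) / (4) = -6.000
  v = (-8 - (-1)·-3.000) / (-2) = 5.500
Iteration 3:
  u = (-12 - (3)·5.500) / (4) = -7.125
  v = (-8 - (-1)·-6.000) / (-2) = 7.000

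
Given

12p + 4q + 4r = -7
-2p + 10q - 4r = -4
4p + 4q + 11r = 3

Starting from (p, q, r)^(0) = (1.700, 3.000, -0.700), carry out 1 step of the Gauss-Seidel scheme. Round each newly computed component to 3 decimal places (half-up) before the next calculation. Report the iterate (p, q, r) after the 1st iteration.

(-1.350, -0.950, 1.109)

Iteration 1:
  p = (-7 - (4)·3.000 - (4)·-0.700) / (12) = -1.350
  q = (-4 - (-2)·-1.350 - (-4)·-0.700) / (10) = -0.950
  r = (3 - (4)·-1.350 - (4)·-0.950) / (11) = 1.109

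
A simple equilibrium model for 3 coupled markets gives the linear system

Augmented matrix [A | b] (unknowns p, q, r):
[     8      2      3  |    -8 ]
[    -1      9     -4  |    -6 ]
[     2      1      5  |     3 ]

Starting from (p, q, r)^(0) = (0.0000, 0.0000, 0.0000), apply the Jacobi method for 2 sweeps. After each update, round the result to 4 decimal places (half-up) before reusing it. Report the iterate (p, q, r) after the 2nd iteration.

(-1.0583, -0.5111, 1.1333)

Iteration 1:
  p = (-8 - (2)·0.0000 - (3)·0.0000) / (8) = -1.0000
  q = (-6 - (-1)·0.0000 - (-4)·0.0000) / (9) = -0.6667
  r = (3 - (2)·0.0000 - (1)·0.0000) / (5) = 0.6000
Iteration 2:
  p = (-8 - (2)·-0.6667 - (3)·0.6000) / (8) = -1.0583
  q = (-6 - (-1)·-1.0000 - (-4)·0.6000) / (9) = -0.5111
  r = (3 - (2)·-1.0000 - (1)·-0.6667) / (5) = 1.1333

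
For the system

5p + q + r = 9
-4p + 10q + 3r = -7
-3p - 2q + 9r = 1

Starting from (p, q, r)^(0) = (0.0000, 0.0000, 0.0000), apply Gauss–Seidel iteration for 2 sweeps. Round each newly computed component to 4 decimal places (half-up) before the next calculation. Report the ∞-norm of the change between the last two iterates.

0.2735

Iteration 1:
  p = (9 - (1)·0.0000 - (1)·0.0000) / (5) = 1.8000
  q = (-7 - (-4)·1.8000 - (3)·0.0000) / (10) = 0.0200
  r = (1 - (-3)·1.8000 - (-2)·0.0200) / (9) = 0.7156
Iteration 2:
  p = (9 - (1)·0.0200 - (1)·0.7156) / (5) = 1.6529
  q = (-7 - (-4)·1.6529 - (3)·0.7156) / (10) = -0.2535
  r = (1 - (-3)·1.6529 - (-2)·-0.2535) / (9) = 0.6057
Change: (-0.1471, -0.2735, -0.1099) → max |·| = 0.2735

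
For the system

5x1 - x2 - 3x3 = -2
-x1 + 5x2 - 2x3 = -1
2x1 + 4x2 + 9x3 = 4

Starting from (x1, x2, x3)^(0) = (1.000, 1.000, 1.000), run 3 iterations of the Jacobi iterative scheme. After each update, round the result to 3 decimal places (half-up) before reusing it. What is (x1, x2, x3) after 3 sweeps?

(-0.335, -0.219, 0.638)

Iteration 1:
  x1 = (-2 - (-1)·1.000 - (-3)·1.000) / (5) = 0.400
  x2 = (-1 - (-1)·1.000 - (-2)·1.000) / (5) = 0.400
  x3 = (4 - (2)·1.000 - (4)·1.000) / (9) = -0.222
Iteration 2:
  x1 = (-2 - (-1)·0.400 - (-3)·-0.222) / (5) = -0.453
  x2 = (-1 - (-1)·0.400 - (-2)·-0.222) / (5) = -0.209
  x3 = (4 - (2)·0.400 - (4)·0.400) / (9) = 0.178
Iteration 3:
  x1 = (-2 - (-1)·-0.209 - (-3)·0.178) / (5) = -0.335
  x2 = (-1 - (-1)·-0.453 - (-2)·0.178) / (5) = -0.219
  x3 = (4 - (2)·-0.453 - (4)·-0.209) / (9) = 0.638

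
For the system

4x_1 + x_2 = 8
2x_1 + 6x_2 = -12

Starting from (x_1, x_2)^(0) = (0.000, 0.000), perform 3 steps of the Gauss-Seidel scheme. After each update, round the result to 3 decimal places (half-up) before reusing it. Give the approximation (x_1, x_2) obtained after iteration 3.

(2.722, -2.907)

Iteration 1:
  x_1 = (8 - (1)·0.000) / (4) = 2.000
  x_2 = (-12 - (2)·2.000) / (6) = -2.667
Iteration 2:
  x_1 = (8 - (1)·-2.667) / (4) = 2.667
  x_2 = (-12 - (2)·2.667) / (6) = -2.889
Iteration 3:
  x_1 = (8 - (1)·-2.889) / (4) = 2.722
  x_2 = (-12 - (2)·2.722) / (6) = -2.907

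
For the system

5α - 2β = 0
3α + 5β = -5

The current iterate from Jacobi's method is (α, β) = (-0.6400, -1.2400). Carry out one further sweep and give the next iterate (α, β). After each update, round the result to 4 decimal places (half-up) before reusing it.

(-0.4960, -0.6160)

One sweep:
  α = (0 - (-2)·-1.2400) / (5) = -0.4960
  β = (-5 - (3)·-0.6400) / (5) = -0.6160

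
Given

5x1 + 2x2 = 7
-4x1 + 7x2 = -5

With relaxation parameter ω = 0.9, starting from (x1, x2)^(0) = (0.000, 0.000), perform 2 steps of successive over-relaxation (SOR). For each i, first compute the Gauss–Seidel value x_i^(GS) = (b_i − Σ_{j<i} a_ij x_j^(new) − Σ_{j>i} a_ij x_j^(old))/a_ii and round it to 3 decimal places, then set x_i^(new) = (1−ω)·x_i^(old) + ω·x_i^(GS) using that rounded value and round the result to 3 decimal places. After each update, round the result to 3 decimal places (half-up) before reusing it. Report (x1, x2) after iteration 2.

Iteration 1:
  x1: GS value = (7 - (2)·0.000) / (5) = 1.400;  x1 ← (1−ω)·0.000 + ω·1.400 = 1.260
  x2: GS value = (-5 - (-4)·1.260) / (7) = 0.006;  x2 ← (1−ω)·0.000 + ω·0.006 = 0.005
Iteration 2:
  x1: GS value = (7 - (2)·0.005) / (5) = 1.398;  x1 ← (1−ω)·1.260 + ω·1.398 = 1.384
  x2: GS value = (-5 - (-4)·1.384) / (7) = 0.077;  x2 ← (1−ω)·0.005 + ω·0.077 = 0.070

(1.384, 0.070)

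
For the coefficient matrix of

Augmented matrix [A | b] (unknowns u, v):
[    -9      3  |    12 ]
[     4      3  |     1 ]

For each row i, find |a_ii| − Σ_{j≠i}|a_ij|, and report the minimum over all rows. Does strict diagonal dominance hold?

row 1: |-9| − (3) = 6
row 2: |3| − (4) = -1
minimum over rows = -1 → not strictly diagonally dominant

-1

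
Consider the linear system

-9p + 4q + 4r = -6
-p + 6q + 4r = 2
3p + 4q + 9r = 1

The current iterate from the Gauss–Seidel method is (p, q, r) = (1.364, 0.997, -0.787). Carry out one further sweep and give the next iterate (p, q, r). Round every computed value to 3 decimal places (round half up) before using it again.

One sweep:
  p = (-6 - (4)·0.997 - (4)·-0.787) / (-9) = 0.760
  q = (2 - (-1)·0.760 - (4)·-0.787) / (6) = 0.985
  r = (1 - (3)·0.760 - (4)·0.985) / (9) = -0.580

(0.760, 0.985, -0.580)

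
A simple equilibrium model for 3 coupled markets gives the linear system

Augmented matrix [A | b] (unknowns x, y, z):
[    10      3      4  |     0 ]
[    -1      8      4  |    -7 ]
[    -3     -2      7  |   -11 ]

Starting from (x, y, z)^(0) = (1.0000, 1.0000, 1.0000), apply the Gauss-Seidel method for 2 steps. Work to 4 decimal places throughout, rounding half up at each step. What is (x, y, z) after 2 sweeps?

(1.3545, 0.4390, -0.8655)

Iteration 1:
  x = (0 - (3)·1.0000 - (4)·1.0000) / (10) = -0.7000
  y = (-7 - (-1)·-0.7000 - (4)·1.0000) / (8) = -1.4625
  z = (-11 - (-3)·-0.7000 - (-2)·-1.4625) / (7) = -2.2893
Iteration 2:
  x = (0 - (3)·-1.4625 - (4)·-2.2893) / (10) = 1.3545
  y = (-7 - (-1)·1.3545 - (4)·-2.2893) / (8) = 0.4390
  z = (-11 - (-3)·1.3545 - (-2)·0.4390) / (7) = -0.8655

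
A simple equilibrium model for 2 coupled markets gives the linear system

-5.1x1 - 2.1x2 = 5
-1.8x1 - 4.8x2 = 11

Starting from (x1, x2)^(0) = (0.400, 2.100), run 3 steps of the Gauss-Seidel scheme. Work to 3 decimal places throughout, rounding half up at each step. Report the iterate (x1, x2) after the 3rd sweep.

(-0.086, -2.259)

Iteration 1:
  x1 = (5 - (-2.1)·2.100) / (-5.1) = -1.845
  x2 = (11 - (-1.8)·-1.845) / (-4.8) = -1.600
Iteration 2:
  x1 = (5 - (-2.1)·-1.600) / (-5.1) = -0.322
  x2 = (11 - (-1.8)·-0.322) / (-4.8) = -2.171
Iteration 3:
  x1 = (5 - (-2.1)·-2.171) / (-5.1) = -0.086
  x2 = (11 - (-1.8)·-0.086) / (-4.8) = -2.259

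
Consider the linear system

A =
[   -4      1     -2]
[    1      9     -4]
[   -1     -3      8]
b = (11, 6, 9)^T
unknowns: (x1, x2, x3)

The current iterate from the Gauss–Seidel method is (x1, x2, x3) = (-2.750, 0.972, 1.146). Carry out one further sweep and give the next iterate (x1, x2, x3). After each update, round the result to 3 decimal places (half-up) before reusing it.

One sweep:
  x1 = (11 - (1)·0.972 - (-2)·1.146) / (-4) = -3.080
  x2 = (6 - (1)·-3.080 - (-4)·1.146) / (9) = 1.518
  x3 = (9 - (-1)·-3.080 - (-3)·1.518) / (8) = 1.309

(-3.080, 1.518, 1.309)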